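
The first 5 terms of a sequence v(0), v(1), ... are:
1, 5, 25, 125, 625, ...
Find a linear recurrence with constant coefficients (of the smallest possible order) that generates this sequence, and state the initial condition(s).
Look for the lowest-order linear relation among consecutive terms.
Observation: each term is 5× the previous.
Check at n=2: 5·5 = 25. ✓

v(n) = 5 × v(n-1), v(0) = 1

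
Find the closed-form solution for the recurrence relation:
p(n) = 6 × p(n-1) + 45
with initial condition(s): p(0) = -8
Recurrence: p(n) = 6 × p(n-1) + 45, initial: p(0) = -8.
Try p(n) = A·6ⁿ + C. Substituting: A·6ⁿ + C = 6(A·6ⁿ⁻¹ + C) + 45 = A·6ⁿ + 6C + 45, so C = 6C + 45, giving C = -9. Then p(0) = A - 9 = -8 gives A = 1.

p(n) = 6ⁿ - 9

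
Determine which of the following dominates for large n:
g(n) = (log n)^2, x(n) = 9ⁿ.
Comparing growth rates:
Growth-rate hierarchy: log n ≺ any polynomial ≺ any exponential cⁿ (c>1) ≺ n! ≺ nⁿ.
exponential base 9 dominates polylogarithmic (log n)^2 asymptotically.

x(n) grows faster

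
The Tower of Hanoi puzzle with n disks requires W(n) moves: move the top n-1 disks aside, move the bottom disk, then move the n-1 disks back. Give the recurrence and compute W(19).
Moving n disks = move the top n-1 disks aside (W(n-1) moves) + move the largest disk (1 move) + move the n-1 disks back on top (W(n-1) moves), so W(n) = 2W(n-1) + 1, with W(1) = 1 (a single disk takes one move).
First terms: 1, 3, 7, 15, 31, 63, … — each is one less than a power of 2. Indeed W(n) + 1 = 2(W(n-1) + 1) with W(1) + 1 = 2, so W(n) + 1 = 2ⁿ and W(n) = 2ⁿ - 1.
Hence W(19) = 2^19 - 1 = 524288 - 1 = 524287.

W(n) = 2W(n-1) + 1, W(1) = 1; W(19) = 524287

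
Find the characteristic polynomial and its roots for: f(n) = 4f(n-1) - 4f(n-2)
Substitute f(n) = rⁿ and divide through by rⁿ⁻²: r² - 4r + 4 = 0
Factor: (r - 2)² = 0, so r = 2 (double root).
General solution: f(n) = (A + Bn)·2ⁿ

Characteristic: r² - 4r + 4 = 0, Roots: r = 2 (double root)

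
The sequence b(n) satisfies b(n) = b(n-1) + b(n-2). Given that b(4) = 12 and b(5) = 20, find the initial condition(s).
Work backwards using b(k) = b(k+2) - b(k+1):
b(3) = b(5) - b(4) = 20 - 12 = 8
b(2) = b(4) - b(3) = 12 - 8 = 4
b(1) = b(3) - b(2) = 8 - 4 = 4
b(0) = b(2) - b(1) = 4 - 4 = 0

b(0) = 0, b(1) = 4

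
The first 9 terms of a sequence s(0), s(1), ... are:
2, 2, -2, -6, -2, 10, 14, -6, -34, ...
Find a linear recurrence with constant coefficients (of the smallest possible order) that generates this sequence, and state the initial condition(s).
Look for the lowest-order linear relation among consecutive terms.
Observation: s(n) - 1·s(n-1) - (-2)·s(n-2) = 0 holds for the shown terms, and no order-1 relation s(n) = α·s(n-1) + β fits.
Check at n=3: 1·-2 + (-2)·2 = -6. ✓

s(n) = s(n-1) - 2s(n-2), s(0) = 2, s(1) = 2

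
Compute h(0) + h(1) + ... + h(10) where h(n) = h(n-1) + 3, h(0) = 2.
Computing the sequence terms: 2, 5, 8, 11, 14, 17, 20, 23, 26, 29, 32
Adding these values together:

187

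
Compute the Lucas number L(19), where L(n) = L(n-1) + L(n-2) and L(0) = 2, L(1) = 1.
Computing the sequence terms:
2, 1, 3, 4, 7, 11, 18, 29, 47, 76, 123, 199, 322, 521, 843, 1364, 2207, 3571, 5778, 9349

9349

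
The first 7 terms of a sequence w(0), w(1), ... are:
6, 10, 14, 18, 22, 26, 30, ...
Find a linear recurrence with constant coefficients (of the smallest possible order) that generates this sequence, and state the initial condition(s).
Look for the lowest-order linear relation among consecutive terms.
Observation: consecutive differences are constant (= 4).
Check at n=2: 1·10 + 4 = 14. ✓

w(n) = w(n-1) + 4, w(0) = 6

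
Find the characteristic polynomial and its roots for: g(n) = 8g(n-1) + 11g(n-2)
Substitute g(n) = rⁿ and divide through by rⁿ⁻²: r² - 8r - 11 = 0
Discriminant: 8² + 4·11 = 108, not a perfect square, so by the quadratic formula r = (8 ± √108)/2.
General solution: g(n) = A·r₁ⁿ + B·r₂ⁿ where r₁,r₂ = (8 ± √108)/2

Characteristic: r² - 8r - 11 = 0, Roots: r = (8 ± √108)/2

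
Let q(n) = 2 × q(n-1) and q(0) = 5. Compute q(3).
Computing step by step:
q(0) = 5
q(1) = 2 × 5 = 10
q(2) = 2 × 10 = 20
q(3) = 2 × 20 = 40

40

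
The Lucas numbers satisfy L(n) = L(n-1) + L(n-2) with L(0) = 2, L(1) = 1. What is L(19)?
Computing the sequence terms:
2, 1, 3, 4, 7, 11, 18, 29, 47, 76, 123, 199, 322, 521, 843, 1364, 2207, 3571, 5778, 9349

9349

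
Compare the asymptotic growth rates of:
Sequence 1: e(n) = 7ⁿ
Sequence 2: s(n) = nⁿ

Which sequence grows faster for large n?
Comparing growth rates:
Growth-rate hierarchy: log n ≺ any polynomial ≺ any exponential cⁿ (c>1) ≺ n! ≺ nⁿ.
super-exponential nⁿ dominates exponential base 7 asymptotically.

s(n) grows faster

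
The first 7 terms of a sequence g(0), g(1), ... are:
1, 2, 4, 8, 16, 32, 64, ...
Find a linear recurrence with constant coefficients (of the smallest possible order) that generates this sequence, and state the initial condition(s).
Look for the lowest-order linear relation among consecutive terms.
Observation: each term is 2× the previous.
Check at n=2: 2·2 = 4. ✓

g(n) = 2 × g(n-1), g(0) = 1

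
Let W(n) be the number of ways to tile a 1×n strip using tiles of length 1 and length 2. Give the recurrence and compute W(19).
Condition on the last tile: it has length 1 (leaving a 1×(n-1) strip) or length 2 (leaving a 1×(n-2) strip), so W(n) = W(n-1) + W(n-2) (order-2 linear recurrence).
For 0 ≤ i < 2 only unit tiles fit, so W(i) = 1.
Iterating the recurrence: W(2) = 2, W(3) = 3, W(4) = 5, W(5) = 8, W(6) = 13, W(7) = 21, W(8) = 34, W(9) = 55, W(10) = 89, W(11) = 144, W(12) = 233, W(13) = 377, W(14) = 610, W(15) = 987, W(16) = 1597, W(17) = 2584, W(18) = 4181, W(19) = 6765.

W(n) = W(n-1) + W(n-2), with W(i) = 1 for 0 ≤ i < 2; W(19) = 6765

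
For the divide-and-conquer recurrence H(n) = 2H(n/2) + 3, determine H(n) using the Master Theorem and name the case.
Master Theorem template: H(n) = a·H(n/b) + f(n).
Here: a=2, b=2, f(n)=3
Compute log_b(a) = log_2(2) = 1.
f(n) = 3 = O(n^(1-ε)) with ε = 1. Case 1: H(n) = Θ(n^log_b(a)) = Θ(n).

Case 1: H(n) = Θ(n)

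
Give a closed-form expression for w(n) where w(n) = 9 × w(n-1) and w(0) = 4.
Recurrence: w(n) = 9 × w(n-1), initial: w(0) = 4.
Each term is 9 times the previous, so this is geometric with ratio 9. After n steps: w(n) = w(0)·9ⁿ = 4·9ⁿ.

w(n) = 4·9ⁿ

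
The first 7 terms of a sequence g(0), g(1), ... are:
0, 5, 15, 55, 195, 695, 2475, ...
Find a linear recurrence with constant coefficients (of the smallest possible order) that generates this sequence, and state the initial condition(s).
Look for the lowest-order linear relation among consecutive terms.
Observation: g(n) - 3·g(n-1) - (2)·g(n-2) = 0 holds for the shown terms, and no order-1 relation g(n) = α·g(n-1) + β fits.
Check at n=3: 3·15 + (2)·5 = 55. ✓

g(n) = 3g(n-1) + 2g(n-2), g(0) = 0, g(1) = 5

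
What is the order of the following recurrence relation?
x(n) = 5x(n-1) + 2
The order is the largest lag k for which x(n-k) appears. Here the deepest term is x(n-1) (the 2 term is non-homogeneous and does not affect the order), so the order is 1.

Order 1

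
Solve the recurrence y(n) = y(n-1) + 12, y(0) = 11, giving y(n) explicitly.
Recurrence: y(n) = y(n-1) + 12, initial: y(0) = 11.
Each step adds 12, so y(n) = y(0) + 12n = 12n + 11.

y(n) = 12n + 11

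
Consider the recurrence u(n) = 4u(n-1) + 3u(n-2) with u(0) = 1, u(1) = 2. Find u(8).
Computing the sequence terms:
1, 2, 11, 50, 233, 1082, 5027, 23354, 108497

108497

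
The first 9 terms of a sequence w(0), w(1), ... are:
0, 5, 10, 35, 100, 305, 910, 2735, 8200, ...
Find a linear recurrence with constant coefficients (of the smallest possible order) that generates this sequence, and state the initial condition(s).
Look for the lowest-order linear relation among consecutive terms.
Observation: w(n) - 2·w(n-1) - (3)·w(n-2) = 0 holds for the shown terms, and no order-1 relation w(n) = α·w(n-1) + β fits.
Check at n=3: 2·10 + (3)·5 = 35. ✓

w(n) = 2w(n-1) + 3w(n-2), w(0) = 0, w(1) = 5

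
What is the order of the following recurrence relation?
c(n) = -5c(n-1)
The order is the largest lag k for which c(n-k) appears. Here the deepest term is c(n-1), so the order is 1.

Order 1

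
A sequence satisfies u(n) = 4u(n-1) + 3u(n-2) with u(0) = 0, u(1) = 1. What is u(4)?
Computing the sequence terms:
0, 1, 4, 19, 88

88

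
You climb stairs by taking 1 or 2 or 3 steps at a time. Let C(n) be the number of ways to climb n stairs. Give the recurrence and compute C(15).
Condition on the size of the last step (1 to 3): before it there were n-1, …, n-3 stairs climbed, and these cases are disjoint, so C(n) = C(n-1) + C(n-2) + C(n-3) (order-3 linear recurrence).
Initial conditions by direct count (compositions of i into parts ≤ 3): C(1) = 1; C(2) = 2; C(3) = 4.
Iterating the recurrence: C(4) = 7, C(5) = 13, C(6) = 24, C(7) = 44, C(8) = 81, C(9) = 149, C(10) = 274, C(11) = 504, C(12) = 927, C(13) = 1705, C(14) = 3136, C(15) = 5768.

C(n) = C(n-1) + C(n-2) + C(n-3), C(1) = 1, C(2) = 2, C(3) = 4; C(15) = 5768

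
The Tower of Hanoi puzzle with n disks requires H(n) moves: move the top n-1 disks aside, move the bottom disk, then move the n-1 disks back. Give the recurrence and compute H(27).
Moving n disks = move the top n-1 disks aside (H(n-1) moves) + move the largest disk (1 move) + move the n-1 disks back on top (H(n-1) moves), so H(n) = 2H(n-1) + 1, with H(1) = 1 (a single disk takes one move).
First terms: 1, 3, 7, 15, 31, 63, … — each is one less than a power of 2. Indeed H(n) + 1 = 2(H(n-1) + 1) with H(1) + 1 = 2, so H(n) + 1 = 2ⁿ and H(n) = 2ⁿ - 1.
Hence H(27) = 2^27 - 1 = 134217728 - 1 = 134217727.

H(n) = 2H(n-1) + 1, H(1) = 1; H(27) = 134217727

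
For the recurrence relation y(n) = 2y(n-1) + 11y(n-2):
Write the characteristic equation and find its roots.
Substitute y(n) = rⁿ and divide through by rⁿ⁻²: r² - 2r - 11 = 0
Discriminant: 2² + 4·11 = 48, not a perfect square, so by the quadratic formula r = (2 ± √48)/2.
General solution: y(n) = A·r₁ⁿ + B·r₂ⁿ where r₁,r₂ = (2 ± √48)/2

Characteristic: r² - 2r - 11 = 0, Roots: r = (2 ± √48)/2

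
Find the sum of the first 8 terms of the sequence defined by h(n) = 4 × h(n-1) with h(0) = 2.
Computing the sequence terms: 2, 8, 32, 128, 512, 2048, 8192, 32768
Adding these values together:

43690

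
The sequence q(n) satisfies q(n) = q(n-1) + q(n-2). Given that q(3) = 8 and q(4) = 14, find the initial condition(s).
Work backwards using q(k) = q(k+2) - q(k+1):
q(2) = q(4) - q(3) = 14 - 8 = 6
q(1) = q(3) - q(2) = 8 - 6 = 2
q(0) = q(2) - q(1) = 6 - 2 = 4

q(0) = 4, q(1) = 2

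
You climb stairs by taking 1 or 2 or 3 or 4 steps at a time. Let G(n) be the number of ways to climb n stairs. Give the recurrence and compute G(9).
Condition on the size of the last step (1 to 4): before it there were n-1, …, n-4 stairs climbed, and these cases are disjoint, so G(n) = G(n-1) + G(n-2) + G(n-3) + G(n-4) (order-4 linear recurrence).
Initial conditions by direct count (compositions of i into parts ≤ 4): G(1) = 1; G(2) = 2; G(3) = 4; G(4) = 8.
Iterating the recurrence: G(5) = 15, G(6) = 29, G(7) = 56, G(8) = 108, G(9) = 208.

G(n) = G(n-1) + G(n-2) + G(n-3) + G(n-4), G(1) = 1, G(2) = 2, G(3) = 4, G(4) = 8; G(9) = 208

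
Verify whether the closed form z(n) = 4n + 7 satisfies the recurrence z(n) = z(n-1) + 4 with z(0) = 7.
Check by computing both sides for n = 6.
From the recurrence with z(0) = 7:
  z(0) = 7, z(1) = 11, z(2) = 15, z(3) = 19, z(4) = 23, z(5) = 27, z(6) = 31
  so the recurrence gives z(6) = 31.
From the proposed closed form z(n) = 4n + 7:
  z(6) = 31.
Both sides give 31 at n = 6, and the initial condition(s) match, so the closed form is consistent.

Yes, the closed form is correct.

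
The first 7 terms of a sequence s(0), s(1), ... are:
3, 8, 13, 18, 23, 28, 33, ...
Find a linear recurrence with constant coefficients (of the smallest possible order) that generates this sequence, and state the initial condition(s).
Look for the lowest-order linear relation among consecutive terms.
Observation: consecutive differences are constant (= 5).
Check at n=2: 1·8 + 5 = 13. ✓

s(n) = s(n-1) + 5, s(0) = 3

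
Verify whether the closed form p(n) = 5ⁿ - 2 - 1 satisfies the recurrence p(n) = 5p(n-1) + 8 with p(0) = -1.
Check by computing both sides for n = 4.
From the recurrence with p(0) = -1:
  p(0) = -1, p(1) = 3, p(2) = 23, p(3) = 123, p(4) = 623
  so the recurrence gives p(4) = 623.
From the proposed closed form p(n) = 5ⁿ - 2 - 1:
  p(4) = 622.
The recurrence gives 623 but the closed form gives 622, so the closed form does not satisfy the recurrence.

No, the closed form is incorrect.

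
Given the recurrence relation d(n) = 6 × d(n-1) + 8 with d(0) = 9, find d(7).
Computing step by step:
d(0) = 9
d(1) = 6 × 9 + 8 = 62
d(2) = 6 × 62 + 8 = 380
d(3) = 6 × 380 + 8 = 2288
d(4) = 6 × 2288 + 8 = 13736
d(5) = 6 × 13736 + 8 = 82424
d(6) = 6 × 82424 + 8 = 494552
d(7) = 6 × 494552 + 8 = 2967320

2967320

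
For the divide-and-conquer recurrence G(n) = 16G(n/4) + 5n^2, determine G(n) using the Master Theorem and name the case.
Master Theorem template: G(n) = a·G(n/b) + f(n).
Here: a=16, b=4, f(n)=5n^2
Compute log_b(a) = log_4(16) = 2.
f(n) = 5n^2 = Θ(n^2). Case 2: G(n) = Θ(n^2 log n).

Case 2: G(n) = Θ(n^2 log n)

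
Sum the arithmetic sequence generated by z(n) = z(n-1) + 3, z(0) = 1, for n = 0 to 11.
Computing the sequence terms: 1, 4, 7, 10, 13, 16, 19, 22, 25, 28, 31, 34
Adding these values together:

210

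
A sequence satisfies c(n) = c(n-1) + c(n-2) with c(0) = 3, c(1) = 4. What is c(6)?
Computing the sequence terms:
3, 4, 7, 11, 18, 29, 47

47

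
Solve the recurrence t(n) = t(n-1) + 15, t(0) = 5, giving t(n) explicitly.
Recurrence: t(n) = t(n-1) + 15, initial: t(0) = 5.
Each step adds 15, so t(n) = t(0) + 15n = 15n + 5.

t(n) = 15n + 5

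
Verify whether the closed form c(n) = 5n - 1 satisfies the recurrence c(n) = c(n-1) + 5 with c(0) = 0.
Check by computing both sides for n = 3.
From the recurrence with c(0) = 0:
  c(0) = 0, c(1) = 5, c(2) = 10, c(3) = 15
  so the recurrence gives c(3) = 15.
From the proposed closed form c(n) = 5n - 1:
  c(3) = 14.
The recurrence gives 15 but the closed form gives 14, so the closed form does not satisfy the recurrence.

No, the closed form is incorrect.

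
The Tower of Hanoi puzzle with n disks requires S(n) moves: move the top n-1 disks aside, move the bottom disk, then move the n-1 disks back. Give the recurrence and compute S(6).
Moving n disks = move the top n-1 disks aside (S(n-1) moves) + move the largest disk (1 move) + move the n-1 disks back on top (S(n-1) moves), so S(n) = 2S(n-1) + 1, with S(1) = 1 (a single disk takes one move).
First terms: 1, 3, 7, 15, 31, 63, … — each is one less than a power of 2. Indeed S(n) + 1 = 2(S(n-1) + 1) with S(1) + 1 = 2, so S(n) + 1 = 2ⁿ and S(n) = 2ⁿ - 1.
Hence S(6) = 2^6 - 1 = 64 - 1 = 63.

S(n) = 2S(n-1) + 1, S(1) = 1; S(6) = 63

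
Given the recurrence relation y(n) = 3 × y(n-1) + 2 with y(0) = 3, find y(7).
Computing step by step:
y(0) = 3
y(1) = 3 × 3 + 2 = 11
y(2) = 3 × 11 + 2 = 35
y(3) = 3 × 35 + 2 = 107
y(4) = 3 × 107 + 2 = 323
y(5) = 3 × 323 + 2 = 971
y(6) = 3 × 971 + 2 = 2915
y(7) = 3 × 2915 + 2 = 8747

8747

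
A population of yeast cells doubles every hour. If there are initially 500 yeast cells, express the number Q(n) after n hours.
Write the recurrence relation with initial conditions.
Each hour multiplies the count by 2, so the count after n hours depends only on the count after n-1 hours: Q(n) = 2 × Q(n-1). The starting count gives Q(0) = 500.
Unrolling n times gives the closed form Q(n) = 500 × 2ⁿ.

Q(n) = 2 × Q(n-1), Q(0) = 500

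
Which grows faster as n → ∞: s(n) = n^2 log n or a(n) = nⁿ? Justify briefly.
Comparing growth rates:
Growth-rate hierarchy: log n ≺ any polynomial ≺ any exponential cⁿ (c>1) ≺ n! ≺ nⁿ.
super-exponential nⁿ dominates polynomial degree 2 (with log factor) asymptotically.

a(n) grows faster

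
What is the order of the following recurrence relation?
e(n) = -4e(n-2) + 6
The order is the largest lag k for which e(n-k) appears. Here the deepest term is e(n-2) (the 6 term is non-homogeneous and does not affect the order), so the order is 2.

Order 2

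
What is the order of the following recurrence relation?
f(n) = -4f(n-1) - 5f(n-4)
The order is the largest lag k for which f(n-k) appears. Here the deepest term is f(n-4), so the order is 4.

Order 4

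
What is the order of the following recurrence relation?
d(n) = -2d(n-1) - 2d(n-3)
The order is the largest lag k for which d(n-k) appears. Here the deepest term is d(n-3), so the order is 3.

Order 3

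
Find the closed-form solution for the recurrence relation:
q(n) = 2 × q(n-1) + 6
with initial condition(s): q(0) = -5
Recurrence: q(n) = 2 × q(n-1) + 6, initial: q(0) = -5.
Try q(n) = A·2ⁿ + C. Substituting: A·2ⁿ + C = 2(A·2ⁿ⁻¹ + C) + 6 = A·2ⁿ + 2C + 6, so C = 2C + 6, giving C = -6. Then q(0) = A - 6 = -5 gives A = 1.

q(n) = 2ⁿ - 6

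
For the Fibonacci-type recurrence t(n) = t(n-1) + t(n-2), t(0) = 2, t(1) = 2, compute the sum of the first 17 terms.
Computing the sequence terms: 2, 2, 4, 6, 10, 16, 26, 42, 68, 110, 178, 288, 466, 754, 1220, 1974, 3194
Adding these values together:

8360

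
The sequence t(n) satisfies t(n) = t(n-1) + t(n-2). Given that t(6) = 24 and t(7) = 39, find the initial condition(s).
Work backwards using t(k) = t(k+2) - t(k+1):
t(5) = t(7) - t(6) = 39 - 24 = 15
t(4) = t(6) - t(5) = 24 - 15 = 9
t(3) = t(5) - t(4) = 15 - 9 = 6
t(2) = t(4) - t(3) = 9 - 6 = 3
t(1) = t(3) - t(2) = 6 - 3 = 3
t(0) = t(2) - t(1) = 3 - 3 = 0

t(0) = 0, t(1) = 3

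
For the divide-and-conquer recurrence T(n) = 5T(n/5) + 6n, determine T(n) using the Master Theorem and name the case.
Master Theorem template: T(n) = a·T(n/b) + f(n).
Here: a=5, b=5, f(n)=6n
Compute log_b(a) = log_5(5) = 1.
f(n) = 6n = Θ(n). Case 2: T(n) = Θ(n log n).

Case 2: T(n) = Θ(n log n)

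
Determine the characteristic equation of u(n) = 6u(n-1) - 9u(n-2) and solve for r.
Substitute u(n) = rⁿ and divide through by rⁿ⁻²: r² - 6r + 9 = 0
Factor: (r - 3)² = 0, so r = 3 (double root).
General solution: u(n) = (A + Bn)·3ⁿ

Characteristic: r² - 6r + 9 = 0, Roots: r = 3 (double root)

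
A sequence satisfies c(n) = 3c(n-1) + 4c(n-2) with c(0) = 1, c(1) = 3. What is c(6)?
Computing the sequence terms:
1, 3, 13, 51, 205, 819, 3277

3277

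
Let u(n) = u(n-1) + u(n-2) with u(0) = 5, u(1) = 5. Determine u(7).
Computing the sequence terms:
5, 5, 10, 15, 25, 40, 65, 105

105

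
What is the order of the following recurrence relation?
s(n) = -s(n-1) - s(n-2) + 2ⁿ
The order is the largest lag k for which s(n-k) appears. Here the deepest term is s(n-2) (the 2ⁿ term is non-homogeneous and does not affect the order), so the order is 2.

Order 2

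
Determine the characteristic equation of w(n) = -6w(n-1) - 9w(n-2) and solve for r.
Substitute w(n) = rⁿ and divide through by rⁿ⁻²: r² + 6r + 9 = 0
Factor: (r + 3)² = 0, so r = -3 (double root).
General solution: w(n) = (A + Bn)·(-3)ⁿ

Characteristic: r² + 6r + 9 = 0, Roots: r = -3 (double root)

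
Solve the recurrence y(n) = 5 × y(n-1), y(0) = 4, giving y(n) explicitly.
Recurrence: y(n) = 5 × y(n-1), initial: y(0) = 4.
Each term is 5 times the previous, so this is geometric with ratio 5. After n steps: y(n) = y(0)·5ⁿ = 4·5ⁿ.

y(n) = 4·5ⁿ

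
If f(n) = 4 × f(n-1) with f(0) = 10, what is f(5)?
Computing step by step:
f(0) = 10
f(1) = 4 × 10 = 40
f(2) = 4 × 40 = 160
f(3) = 4 × 160 = 640
f(4) = 4 × 640 = 2560
f(5) = 4 × 2560 = 10240

10240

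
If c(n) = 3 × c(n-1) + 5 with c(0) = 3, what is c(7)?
Computing step by step:
c(0) = 3
c(1) = 3 × 3 + 5 = 14
c(2) = 3 × 14 + 5 = 47
c(3) = 3 × 47 + 5 = 146
c(4) = 3 × 146 + 5 = 443
c(5) = 3 × 443 + 5 = 1334
c(6) = 3 × 1334 + 5 = 4007
c(7) = 3 × 4007 + 5 = 12026

12026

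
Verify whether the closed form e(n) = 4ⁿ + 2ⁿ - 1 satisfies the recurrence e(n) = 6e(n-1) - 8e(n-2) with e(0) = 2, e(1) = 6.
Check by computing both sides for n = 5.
From the recurrence with e(0) = 2, e(1) = 6:
  e(0) = 2, e(1) = 6, e(2) = 20, e(3) = 72, e(4) = 272, e(5) = 1056
  so the recurrence gives e(5) = 1056.
From the proposed closed form e(n) = 4ⁿ + 2ⁿ - 1:
  e(5) = 1055.
The recurrence gives 1056 but the closed form gives 1055, so the closed form does not satisfy the recurrence.

No, the closed form is incorrect.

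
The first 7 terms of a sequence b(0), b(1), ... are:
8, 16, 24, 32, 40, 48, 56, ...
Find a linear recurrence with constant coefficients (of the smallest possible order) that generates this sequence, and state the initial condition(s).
Look for the lowest-order linear relation among consecutive terms.
Observation: consecutive differences are constant (= 8).
Check at n=2: 1·16 + 8 = 24. ✓

b(n) = b(n-1) + 8, b(0) = 8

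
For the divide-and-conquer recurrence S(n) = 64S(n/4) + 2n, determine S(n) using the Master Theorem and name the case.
Master Theorem template: S(n) = a·S(n/b) + f(n).
Here: a=64, b=4, f(n)=2n
Compute log_b(a) = log_4(64) = 3.
f(n) = 2n = O(n^(3-ε)) with ε = 2. Case 1: S(n) = Θ(n^log_b(a)) = Θ(n^3).

Case 1: S(n) = Θ(n^3)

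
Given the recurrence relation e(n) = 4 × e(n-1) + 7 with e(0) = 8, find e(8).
Computing step by step:
e(0) = 8
e(1) = 4 × 8 + 7 = 39
e(2) = 4 × 39 + 7 = 163
e(3) = 4 × 163 + 7 = 659
e(4) = 4 × 659 + 7 = 2643
e(5) = 4 × 2643 + 7 = 10579
e(6) = 4 × 10579 + 7 = 42323
e(7) = 4 × 42323 + 7 = 169299
e(8) = 4 × 169299 + 7 = 677203

677203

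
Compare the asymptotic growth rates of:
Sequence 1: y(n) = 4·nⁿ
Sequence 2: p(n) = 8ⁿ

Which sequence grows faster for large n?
Comparing growth rates:
Growth-rate hierarchy: log n ≺ any polynomial ≺ any exponential cⁿ (c>1) ≺ n! ≺ nⁿ.
super-exponential nⁿ dominates exponential base 8 asymptotically.

y(n) grows faster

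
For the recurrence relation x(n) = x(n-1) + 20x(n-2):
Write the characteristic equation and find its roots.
Substitute x(n) = rⁿ and divide through by rⁿ⁻²: r² - r - 20 = 0
Factor: (r - 5)(r + 4) = 0, so r = 5, -4.
General solution: x(n) = A·5ⁿ + B·(-4)ⁿ

Characteristic: r² - r - 20 = 0, Roots: r = 5, -4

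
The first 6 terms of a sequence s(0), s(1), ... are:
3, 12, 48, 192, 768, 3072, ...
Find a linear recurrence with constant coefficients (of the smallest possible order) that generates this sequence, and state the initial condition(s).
Look for the lowest-order linear relation among consecutive terms.
Observation: each term is 4× the previous.
Check at n=2: 4·12 = 48. ✓

s(n) = 4 × s(n-1), s(0) = 3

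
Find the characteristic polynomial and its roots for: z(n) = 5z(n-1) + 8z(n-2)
Substitute z(n) = rⁿ and divide through by rⁿ⁻²: r² - 5r - 8 = 0
Discriminant: 5² + 4·8 = 57, not a perfect square, so by the quadratic formula r = (5 ± √57)/2.
General solution: z(n) = A·r₁ⁿ + B·r₂ⁿ where r₁,r₂ = (5 ± √57)/2

Characteristic: r² - 5r - 8 = 0, Roots: r = (5 ± √57)/2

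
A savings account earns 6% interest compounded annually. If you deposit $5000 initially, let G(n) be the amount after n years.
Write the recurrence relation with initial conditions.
Each year the balance grows by 6%, i.e. is multiplied by 1 + 6/100 = 1.06, so G(n) = 1.06 × G(n-1). The initial deposit gives G(0) = 5000.
Unrolling gives the closed form G(n) = 5000 × (1.06)ⁿ.

G(n) = 1.06 × G(n-1), G(0) = 5000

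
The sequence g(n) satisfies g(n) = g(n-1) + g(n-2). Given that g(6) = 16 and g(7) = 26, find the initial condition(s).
Work backwards using g(k) = g(k+2) - g(k+1):
g(5) = g(7) - g(6) = 26 - 16 = 10
g(4) = g(6) - g(5) = 16 - 10 = 6
g(3) = g(5) - g(4) = 10 - 6 = 4
g(2) = g(4) - g(3) = 6 - 4 = 2
g(1) = g(3) - g(2) = 4 - 2 = 2
g(0) = g(2) - g(1) = 2 - 2 = 0

g(0) = 0, g(1) = 2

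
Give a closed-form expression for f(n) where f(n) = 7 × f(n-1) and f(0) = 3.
Recurrence: f(n) = 7 × f(n-1), initial: f(0) = 3.
Each term is 7 times the previous, so this is geometric with ratio 7. After n steps: f(n) = f(0)·7ⁿ = 3·7ⁿ.

f(n) = 3·7ⁿ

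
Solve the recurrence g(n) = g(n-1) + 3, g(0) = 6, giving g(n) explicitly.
Recurrence: g(n) = g(n-1) + 3, initial: g(0) = 6.
Each step adds 3, so g(n) = g(0) + 3n = 3n + 6.

g(n) = 3n + 6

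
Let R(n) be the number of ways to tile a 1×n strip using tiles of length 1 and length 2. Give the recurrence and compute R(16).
Condition on the last tile: it has length 1 (leaving a 1×(n-1) strip) or length 2 (leaving a 1×(n-2) strip), so R(n) = R(n-1) + R(n-2) (order-2 linear recurrence).
For 0 ≤ i < 2 only unit tiles fit, so R(i) = 1.
Iterating the recurrence: R(2) = 2, R(3) = 3, R(4) = 5, R(5) = 8, R(6) = 13, R(7) = 21, R(8) = 34, R(9) = 55, R(10) = 89, R(11) = 144, R(12) = 233, R(13) = 377, R(14) = 610, R(15) = 987, R(16) = 1597.

R(n) = R(n-1) + R(n-2), with R(i) = 1 for 0 ≤ i < 2; R(16) = 1597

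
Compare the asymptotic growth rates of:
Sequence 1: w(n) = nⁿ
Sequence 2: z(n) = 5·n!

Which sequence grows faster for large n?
Comparing growth rates:
Growth-rate hierarchy: log n ≺ any polynomial ≺ any exponential cⁿ (c>1) ≺ n! ≺ nⁿ.
super-exponential nⁿ dominates factorial asymptotically.

w(n) grows faster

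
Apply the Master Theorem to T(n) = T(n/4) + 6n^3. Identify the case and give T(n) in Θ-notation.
Master Theorem template: T(n) = a·T(n/b) + f(n).
Here: a=1, b=4, f(n)=6n^3
Compute log_b(a) = log_4(1) = 0.
f(n) = 6n^3 = Ω(n^(0+ε)) with ε = 3, and the regularity condition holds (a·f(n/b) = (a/b^3)·f(n) with a/b^3 = 4^-3 < 1). Case 3: T(n) = Θ(f(n)) = Θ(n^3).

Case 3: T(n) = Θ(n^3)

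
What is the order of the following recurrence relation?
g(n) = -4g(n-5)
The order is the largest lag k for which g(n-k) appears. Here the deepest term is g(n-5), so the order is 5.

Order 5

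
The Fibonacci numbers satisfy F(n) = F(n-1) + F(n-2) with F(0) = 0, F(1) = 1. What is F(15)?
Computing the sequence terms:
0, 1, 1, 2, 3, 5, 8, 13, 21, 34, 55, 89, 144, 233, 377, 610

610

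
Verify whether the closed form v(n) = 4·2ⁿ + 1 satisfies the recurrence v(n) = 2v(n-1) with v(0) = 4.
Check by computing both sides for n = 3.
From the recurrence with v(0) = 4:
  v(0) = 4, v(1) = 8, v(2) = 16, v(3) = 32
  so the recurrence gives v(3) = 32.
From the proposed closed form v(n) = 4·2ⁿ + 1:
  v(3) = 33.
The recurrence gives 32 but the closed form gives 33, so the closed form does not satisfy the recurrence.

No, the closed form is incorrect.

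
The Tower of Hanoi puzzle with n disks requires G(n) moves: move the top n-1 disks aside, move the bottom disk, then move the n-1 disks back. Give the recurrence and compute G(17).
Moving n disks = move the top n-1 disks aside (G(n-1) moves) + move the largest disk (1 move) + move the n-1 disks back on top (G(n-1) moves), so G(n) = 2G(n-1) + 1, with G(1) = 1 (a single disk takes one move).
First terms: 1, 3, 7, 15, 31, 63, … — each is one less than a power of 2. Indeed G(n) + 1 = 2(G(n-1) + 1) with G(1) + 1 = 2, so G(n) + 1 = 2ⁿ and G(n) = 2ⁿ - 1.
Hence G(17) = 2^17 - 1 = 131072 - 1 = 131071.

G(n) = 2G(n-1) + 1, G(1) = 1; G(17) = 131071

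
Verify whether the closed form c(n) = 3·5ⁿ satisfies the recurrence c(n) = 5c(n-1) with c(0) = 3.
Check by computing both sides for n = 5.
From the recurrence with c(0) = 3:
  c(0) = 3, c(1) = 15, c(2) = 75, c(3) = 375, c(4) = 1875, c(5) = 9375
  so the recurrence gives c(5) = 9375.
From the proposed closed form c(n) = 3·5ⁿ:
  c(5) = 9375.
Both sides give 9375 at n = 5, and the initial condition(s) match, so the closed form is consistent.

Yes, the closed form is correct.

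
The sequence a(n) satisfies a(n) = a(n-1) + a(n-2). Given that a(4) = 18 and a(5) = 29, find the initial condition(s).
Work backwards using a(k) = a(k+2) - a(k+1):
a(3) = a(5) - a(4) = 29 - 18 = 11
a(2) = a(4) - a(3) = 18 - 11 = 7
a(1) = a(3) - a(2) = 11 - 7 = 4
a(0) = a(2) - a(1) = 7 - 4 = 3

a(0) = 3, a(1) = 4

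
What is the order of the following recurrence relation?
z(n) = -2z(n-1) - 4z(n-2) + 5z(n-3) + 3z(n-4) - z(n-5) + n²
The order is the largest lag k for which z(n-k) appears. Here the deepest term is z(n-5) (the n² term is non-homogeneous and does not affect the order), so the order is 5.

Order 5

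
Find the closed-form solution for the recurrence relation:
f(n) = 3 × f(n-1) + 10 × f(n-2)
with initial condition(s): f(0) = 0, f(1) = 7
Recurrence: f(n) = 3 × f(n-1) + 10 × f(n-2), initial: f(0) = 0, f(1) = 7.
Characteristic equation: r² - 3r - 10 = 0, which factors as (r - 5)(r + 2) = 0, so r = 5, -2. General solution f(n) = A·5ⁿ + B·(-2)ⁿ. From f(0) = 0: A + B = 0. From f(1) = 7: 5A - 2B = 7. Solving gives A = 1, B = -1.

f(n) = 5ⁿ - (-2)ⁿ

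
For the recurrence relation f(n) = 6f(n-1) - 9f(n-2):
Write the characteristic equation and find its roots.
Substitute f(n) = rⁿ and divide through by rⁿ⁻²: r² - 6r + 9 = 0
Factor: (r - 3)² = 0, so r = 3 (double root).
General solution: f(n) = (A + Bn)·3ⁿ

Characteristic: r² - 6r + 9 = 0, Roots: r = 3 (double root)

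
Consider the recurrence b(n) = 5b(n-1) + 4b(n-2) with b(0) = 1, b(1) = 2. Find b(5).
Computing the sequence terms:
1, 2, 14, 78, 446, 2542

2542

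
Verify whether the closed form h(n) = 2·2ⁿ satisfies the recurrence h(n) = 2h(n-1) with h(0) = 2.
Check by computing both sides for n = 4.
From the recurrence with h(0) = 2:
  h(0) = 2, h(1) = 4, h(2) = 8, h(3) = 16, h(4) = 32
  so the recurrence gives h(4) = 32.
From the proposed closed form h(n) = 2·2ⁿ:
  h(4) = 32.
Both sides give 32 at n = 4, and the initial condition(s) match, so the closed form is consistent.

Yes, the closed form is correct.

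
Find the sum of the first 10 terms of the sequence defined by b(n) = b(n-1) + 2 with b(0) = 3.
Computing the sequence terms: 3, 5, 7, 9, 11, 13, 15, 17, 19, 21
Adding these values together:

120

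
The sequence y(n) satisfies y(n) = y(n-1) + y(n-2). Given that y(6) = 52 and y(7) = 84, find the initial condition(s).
Work backwards using y(k) = y(k+2) - y(k+1):
y(5) = y(7) - y(6) = 84 - 52 = 32
y(4) = y(6) - y(5) = 52 - 32 = 20
y(3) = y(5) - y(4) = 32 - 20 = 12
y(2) = y(4) - y(3) = 20 - 12 = 8
y(1) = y(3) - y(2) = 12 - 8 = 4
y(0) = y(2) - y(1) = 8 - 4 = 4

y(0) = 4, y(1) = 4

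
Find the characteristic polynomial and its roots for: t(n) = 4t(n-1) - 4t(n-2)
Substitute t(n) = rⁿ and divide through by rⁿ⁻²: r² - 4r + 4 = 0
Factor: (r - 2)² = 0, so r = 2 (double root).
General solution: t(n) = (A + Bn)·2ⁿ

Characteristic: r² - 4r + 4 = 0, Roots: r = 2 (double root)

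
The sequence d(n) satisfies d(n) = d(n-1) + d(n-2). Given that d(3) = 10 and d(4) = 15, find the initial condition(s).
Work backwards using d(k) = d(k+2) - d(k+1):
d(2) = d(4) - d(3) = 15 - 10 = 5
d(1) = d(3) - d(2) = 10 - 5 = 5
d(0) = d(2) - d(1) = 5 - 5 = 0

d(0) = 0, d(1) = 5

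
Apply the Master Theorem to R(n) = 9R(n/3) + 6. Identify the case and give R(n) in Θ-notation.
Master Theorem template: R(n) = a·R(n/b) + f(n).
Here: a=9, b=3, f(n)=6
Compute log_b(a) = log_3(9) = 2.
f(n) = 6 = O(n^(2-ε)) with ε = 2. Case 1: R(n) = Θ(n^log_b(a)) = Θ(n^2).

Case 1: R(n) = Θ(n^2)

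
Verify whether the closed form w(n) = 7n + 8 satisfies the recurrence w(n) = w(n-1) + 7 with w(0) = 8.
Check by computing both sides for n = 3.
From the recurrence with w(0) = 8:
  w(0) = 8, w(1) = 15, w(2) = 22, w(3) = 29
  so the recurrence gives w(3) = 29.
From the proposed closed form w(n) = 7n + 8:
  w(3) = 29.
Both sides give 29 at n = 3, and the initial condition(s) match, so the closed form is consistent.

Yes, the closed form is correct.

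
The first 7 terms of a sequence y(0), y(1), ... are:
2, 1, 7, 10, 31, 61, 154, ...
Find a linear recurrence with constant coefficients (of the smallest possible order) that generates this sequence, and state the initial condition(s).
Look for the lowest-order linear relation among consecutive terms.
Observation: y(n) - 1·y(n-1) - (3)·y(n-2) = 0 holds for the shown terms, and no order-1 relation y(n) = α·y(n-1) + β fits.
Check at n=3: 1·7 + (3)·1 = 10. ✓

y(n) = y(n-1) + 3y(n-2), y(0) = 2, y(1) = 1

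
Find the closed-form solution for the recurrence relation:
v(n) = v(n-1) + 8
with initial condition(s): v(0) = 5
Recurrence: v(n) = v(n-1) + 8, initial: v(0) = 5.
Each step adds 8, so v(n) = v(0) + 8n = 8n + 5.

v(n) = 8n + 5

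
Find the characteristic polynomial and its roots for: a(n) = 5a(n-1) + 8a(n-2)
Substitute a(n) = rⁿ and divide through by rⁿ⁻²: r² - 5r - 8 = 0
Discriminant: 5² + 4·8 = 57, not a perfect square, so by the quadratic formula r = (5 ± √57)/2.
General solution: a(n) = A·r₁ⁿ + B·r₂ⁿ where r₁,r₂ = (5 ± √57)/2

Characteristic: r² - 5r - 8 = 0, Roots: r = (5 ± √57)/2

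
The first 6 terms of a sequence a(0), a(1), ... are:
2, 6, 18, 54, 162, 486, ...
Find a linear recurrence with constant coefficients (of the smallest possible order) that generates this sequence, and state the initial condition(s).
Look for the lowest-order linear relation among consecutive terms.
Observation: each term is 3× the previous.
Check at n=2: 3·6 = 18. ✓

a(n) = 3 × a(n-1), a(0) = 2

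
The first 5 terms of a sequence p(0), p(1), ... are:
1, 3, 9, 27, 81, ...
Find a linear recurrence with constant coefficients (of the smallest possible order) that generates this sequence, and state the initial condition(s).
Look for the lowest-order linear relation among consecutive terms.
Observation: each term is 3× the previous.
Check at n=2: 3·3 = 9. ✓

p(n) = 3 × p(n-1), p(0) = 1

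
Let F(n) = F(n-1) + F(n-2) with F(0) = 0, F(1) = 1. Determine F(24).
Computing the sequence terms:
0, 1, 1, 2, 3, 5, 8, 13, 21, 34, 55, 89, 144, 233, 377, 610, 987, 1597, 2584, 4181, 6765, 10946, 17711, 28657, 46368

46368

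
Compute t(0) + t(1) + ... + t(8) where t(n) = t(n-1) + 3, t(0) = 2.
Computing the sequence terms: 2, 5, 8, 11, 14, 17, 20, 23, 26
Adding these values together:

126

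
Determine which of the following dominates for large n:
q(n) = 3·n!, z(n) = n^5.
Comparing growth rates:
Growth-rate hierarchy: log n ≺ any polynomial ≺ any exponential cⁿ (c>1) ≺ n! ≺ nⁿ.
factorial dominates polynomial degree 5 asymptotically.

q(n) grows faster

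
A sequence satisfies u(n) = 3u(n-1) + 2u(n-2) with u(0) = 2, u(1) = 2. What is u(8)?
Computing the sequence terms:
2, 2, 10, 34, 122, 434, 1546, 5506, 19610

19610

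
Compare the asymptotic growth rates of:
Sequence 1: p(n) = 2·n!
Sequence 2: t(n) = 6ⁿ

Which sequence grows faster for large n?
Comparing growth rates:
Growth-rate hierarchy: log n ≺ any polynomial ≺ any exponential cⁿ (c>1) ≺ n! ≺ nⁿ.
factorial dominates exponential base 6 asymptotically.

p(n) grows faster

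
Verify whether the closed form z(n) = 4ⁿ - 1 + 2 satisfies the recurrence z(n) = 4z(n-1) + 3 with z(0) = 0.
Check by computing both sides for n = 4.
From the recurrence with z(0) = 0:
  z(0) = 0, z(1) = 3, z(2) = 15, z(3) = 63, z(4) = 255
  so the recurrence gives z(4) = 255.
From the proposed closed form z(n) = 4ⁿ - 1 + 2:
  z(4) = 257.
The recurrence gives 255 but the closed form gives 257, so the closed form does not satisfy the recurrence.

No, the closed form is incorrect.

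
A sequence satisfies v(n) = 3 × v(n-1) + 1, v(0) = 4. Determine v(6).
Computing step by step:
v(0) = 4
v(1) = 3 × 4 + 1 = 13
v(2) = 3 × 13 + 1 = 40
v(3) = 3 × 40 + 1 = 121
v(4) = 3 × 121 + 1 = 364
v(5) = 3 × 364 + 1 = 1093
v(6) = 3 × 1093 + 1 = 3280

3280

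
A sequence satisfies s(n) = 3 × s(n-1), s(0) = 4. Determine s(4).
Computing step by step:
s(0) = 4
s(1) = 3 × 4 = 12
s(2) = 3 × 12 = 36
s(3) = 3 × 36 = 108
s(4) = 3 × 108 = 324

324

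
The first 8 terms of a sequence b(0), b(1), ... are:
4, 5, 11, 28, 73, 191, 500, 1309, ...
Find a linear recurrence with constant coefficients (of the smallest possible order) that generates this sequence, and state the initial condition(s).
Look for the lowest-order linear relation among consecutive terms.
Observation: b(n) - 3·b(n-1) - (-1)·b(n-2) = 0 holds for the shown terms, and no order-1 relation b(n) = α·b(n-1) + β fits.
Check at n=3: 3·11 + (-1)·5 = 28. ✓

b(n) = 3b(n-1) - b(n-2), b(0) = 4, b(1) = 5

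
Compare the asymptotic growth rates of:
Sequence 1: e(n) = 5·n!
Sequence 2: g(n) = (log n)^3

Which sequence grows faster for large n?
Comparing growth rates:
Growth-rate hierarchy: log n ≺ any polynomial ≺ any exponential cⁿ (c>1) ≺ n! ≺ nⁿ.
factorial dominates polylogarithmic (log n)^3 asymptotically.

e(n) grows faster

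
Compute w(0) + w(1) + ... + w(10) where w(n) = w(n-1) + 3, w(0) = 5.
Computing the sequence terms: 5, 8, 11, 14, 17, 20, 23, 26, 29, 32, 35
Adding these values together:

220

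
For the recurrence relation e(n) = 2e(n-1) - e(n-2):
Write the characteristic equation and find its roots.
Substitute e(n) = rⁿ and divide through by rⁿ⁻²: r² - 2r + 1 = 0
Factor: (r - 1)² = 0, so r = 1 (double root).
General solution: e(n) = (A + Bn)·1ⁿ

Characteristic: r² - 2r + 1 = 0, Roots: r = 1 (double root)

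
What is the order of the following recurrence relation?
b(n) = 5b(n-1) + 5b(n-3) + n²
The order is the largest lag k for which b(n-k) appears. Here the deepest term is b(n-3) (the n² term is non-homogeneous and does not affect the order), so the order is 3.

Order 3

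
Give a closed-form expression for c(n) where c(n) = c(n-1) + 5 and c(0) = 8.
Recurrence: c(n) = c(n-1) + 5, initial: c(0) = 8.
Each step adds 5, so c(n) = c(0) + 5n = 5n + 8.

c(n) = 5n + 8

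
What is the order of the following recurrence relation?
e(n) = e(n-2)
The order is the largest lag k for which e(n-k) appears. Here the deepest term is e(n-2), so the order is 2.

Order 2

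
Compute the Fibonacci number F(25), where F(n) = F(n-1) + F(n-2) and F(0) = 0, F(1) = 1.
Computing the sequence terms:
0, 1, 1, 2, 3, 5, 8, 13, 21, 34, 55, 89, 144, 233, 377, 610, 987, 1597, 2584, 4181, 6765, 10946, 17711, 28657, 46368, 75025

75025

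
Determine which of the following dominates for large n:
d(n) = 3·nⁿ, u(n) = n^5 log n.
Comparing growth rates:
Growth-rate hierarchy: log n ≺ any polynomial ≺ any exponential cⁿ (c>1) ≺ n! ≺ nⁿ.
super-exponential nⁿ dominates polynomial degree 5 (with log factor) asymptotically.

d(n) grows faster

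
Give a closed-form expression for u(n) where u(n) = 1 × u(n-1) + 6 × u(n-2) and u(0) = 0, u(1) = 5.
Recurrence: u(n) = 1 × u(n-1) + 6 × u(n-2), initial: u(0) = 0, u(1) = 5.
Characteristic equation: r² - 1r - 6 = 0, which factors as (r - 3)(r + 2) = 0, so r = 3, -2. General solution u(n) = A·3ⁿ + B·(-2)ⁿ. From u(0) = 0: A + B = 0. From u(1) = 5: 3A - 2B = 5. Solving gives A = 1, B = -1.

u(n) = 3ⁿ - (-2)ⁿ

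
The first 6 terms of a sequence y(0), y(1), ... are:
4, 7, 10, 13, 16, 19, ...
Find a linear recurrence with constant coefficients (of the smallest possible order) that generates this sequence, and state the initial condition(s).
Look for the lowest-order linear relation among consecutive terms.
Observation: consecutive differences are constant (= 3).
Check at n=2: 1·7 + 3 = 10. ✓

y(n) = y(n-1) + 3, y(0) = 4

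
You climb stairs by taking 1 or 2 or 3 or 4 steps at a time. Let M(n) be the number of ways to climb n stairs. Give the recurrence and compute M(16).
Condition on the size of the last step (1 to 4): before it there were n-1, …, n-4 stairs climbed, and these cases are disjoint, so M(n) = M(n-1) + M(n-2) + M(n-3) + M(n-4) (order-4 linear recurrence).
Initial conditions by direct count (compositions of i into parts ≤ 4): M(1) = 1; M(2) = 2; M(3) = 4; M(4) = 8.
Iterating the recurrence: M(5) = 15, M(6) = 29, M(7) = 56, M(8) = 108, M(9) = 208, M(10) = 401, M(11) = 773, M(12) = 1490, M(13) = 2872, M(14) = 5536, M(15) = 10671, M(16) = 20569.

M(n) = M(n-1) + M(n-2) + M(n-3) + M(n-4), M(1) = 1, M(2) = 2, M(3) = 4, M(4) = 8; M(16) = 20569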